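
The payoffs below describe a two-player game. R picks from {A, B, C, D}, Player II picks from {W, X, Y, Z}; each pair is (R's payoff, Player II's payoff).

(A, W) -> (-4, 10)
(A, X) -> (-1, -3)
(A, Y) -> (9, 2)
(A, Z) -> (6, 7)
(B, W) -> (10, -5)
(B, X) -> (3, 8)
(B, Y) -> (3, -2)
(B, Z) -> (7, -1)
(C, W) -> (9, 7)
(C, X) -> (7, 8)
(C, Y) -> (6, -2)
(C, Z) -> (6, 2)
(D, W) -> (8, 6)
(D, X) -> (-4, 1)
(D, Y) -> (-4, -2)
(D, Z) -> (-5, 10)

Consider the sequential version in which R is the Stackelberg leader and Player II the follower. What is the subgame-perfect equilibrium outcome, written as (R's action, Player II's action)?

(C, X)

Work backward from Player II's decision.
- A → Player II plays W (best of 10, -3, 2, 7); R gets -4.
- B → Player II plays X (best of -5, 8, -2, -1); R gets 3.
- C → Player II plays X (best of 7, 8, -2, 2); R gets 7.
- D → Player II plays Z (best of 6, 1, -2, 10); R gets -5.
Among -4, 3, 7, -5, the best is 7 at C. Subgame-perfect outcome: (C, X) with payoffs (7, 8).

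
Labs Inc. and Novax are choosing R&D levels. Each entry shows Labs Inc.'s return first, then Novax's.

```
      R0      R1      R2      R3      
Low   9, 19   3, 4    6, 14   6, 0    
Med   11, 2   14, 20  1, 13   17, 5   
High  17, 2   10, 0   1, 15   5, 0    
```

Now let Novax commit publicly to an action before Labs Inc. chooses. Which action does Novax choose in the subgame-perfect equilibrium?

R1

Solve by backward induction (Novax leads).
- R0: Labs Inc. compares 9, 11, 17 and picks High; Novax would get 2.
- R1: Labs Inc. compares 3, 14, 10 and picks Med; Novax would get 20.
- R2: Labs Inc. compares 6, 1, 1 and picks Low; Novax would get 14.
- R3: Labs Inc. compares 6, 17, 5 and picks Med; Novax would get 5.
Among 2, 20, 14, 5, the best is 20 at R1. Subgame-perfect outcome: (Med, R1) with payoffs (14, 20).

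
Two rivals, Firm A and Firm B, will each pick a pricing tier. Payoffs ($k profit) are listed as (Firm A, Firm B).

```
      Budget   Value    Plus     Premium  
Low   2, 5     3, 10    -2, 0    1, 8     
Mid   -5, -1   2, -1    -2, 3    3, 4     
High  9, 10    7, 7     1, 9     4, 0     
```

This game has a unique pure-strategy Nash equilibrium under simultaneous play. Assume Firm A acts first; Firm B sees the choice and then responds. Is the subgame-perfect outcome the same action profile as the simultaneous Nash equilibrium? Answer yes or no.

Backward induction with Firm A moving first.
- Low → Firm B plays Value (best of 5, 10, 0, 8); Firm A gets 3.
- Mid → Firm B plays Premium (best of -1, -1, 3, 4); Firm A gets 3.
- High → Firm B plays Budget (best of 10, 7, 9, 0); Firm A gets 9.
Firm A's induced payoffs are 3, 3, 9, so Firm A commits to High. Subgame-perfect outcome: (High, Budget) with payoffs (9, 10).
Under simultaneous play:
Firm A's best replies: Budget→High; Value→High; Plus→High; Premium→High.
Firm B's best replies: Low→Value; Mid→Premium; High→Budget.
The unique mutual best reply is (High, Budget), giving (9, 10).
Sequential outcome (High, Budget) coincides with the Nash profile (High, Budget).

yes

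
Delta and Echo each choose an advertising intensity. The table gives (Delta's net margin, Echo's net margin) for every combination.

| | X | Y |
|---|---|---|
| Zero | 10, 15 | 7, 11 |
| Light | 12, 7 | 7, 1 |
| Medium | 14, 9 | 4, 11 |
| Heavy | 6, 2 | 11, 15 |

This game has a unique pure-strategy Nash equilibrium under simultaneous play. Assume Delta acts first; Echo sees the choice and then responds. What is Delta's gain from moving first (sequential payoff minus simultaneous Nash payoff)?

1

Echo best-responds to each possible Delta move:
- Zero → Echo plays X (best of 15, 11); Delta gets 10.
- Light → Echo plays X (best of 7, 1); Delta gets 12.
- Medium → Echo plays Y (best of 9, 11); Delta gets 4.
- Heavy → Echo plays Y (best of 2, 15); Delta gets 11.
Among 10, 12, 4, 11, the best is 12 at Light. Subgame-perfect outcome: (Light, X) with payoffs (12, 7).
Under simultaneous play:
Delta's best replies: X→Medium; Y→Heavy.
Echo's best replies: Zero→X; Light→X; Medium→Y; Heavy→Y.
Only (Heavy, Y) has each player best-responding; Nash payoffs (11, 15).
Delta's commitment gain: 12 − 11 = 1.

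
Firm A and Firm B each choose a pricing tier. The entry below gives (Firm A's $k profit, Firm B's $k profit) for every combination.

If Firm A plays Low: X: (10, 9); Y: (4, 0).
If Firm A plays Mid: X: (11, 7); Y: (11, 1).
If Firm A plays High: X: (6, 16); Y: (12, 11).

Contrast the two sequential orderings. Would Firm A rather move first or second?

If Firm A leads: Firm B's best replies are Low→X, Mid→X, High→X; Firm A's induced payoffs 10, 11, 6; outcome (Mid, X), payoffs (11, 7).
If Firm B leads: Firm A's best replies are X→Mid, Y→High; Firm B's induced payoffs 7, 11; outcome (High, Y), payoffs (12, 11).
Firm A gets 11 moving first and 12 moving second, so Firm A prefers to move second.

second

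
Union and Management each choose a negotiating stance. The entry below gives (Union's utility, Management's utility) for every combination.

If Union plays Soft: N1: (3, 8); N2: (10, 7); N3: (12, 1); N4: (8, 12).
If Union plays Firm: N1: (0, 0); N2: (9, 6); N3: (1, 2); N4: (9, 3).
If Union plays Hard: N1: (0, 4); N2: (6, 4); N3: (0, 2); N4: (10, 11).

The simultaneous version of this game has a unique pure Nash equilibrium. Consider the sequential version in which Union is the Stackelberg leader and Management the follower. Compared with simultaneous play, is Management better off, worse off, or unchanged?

unchanged

Management best-responds to each possible Union move:
- Soft: BR = N4, leader payoff 8.
- Firm: BR = N2, leader payoff 9.
- Hard: BR = N4, leader payoff 10.
Among 8, 9, 10, the best is 10 at Hard. Subgame-perfect outcome: (Hard, N4) with payoffs (10, 11).
Under simultaneous play:
Union's best replies: N1→Soft; N2→Soft; N3→Soft; N4→Hard.
Management's best replies: Soft→N4; Firm→N2; Hard→N4.
The unique mutual best reply is (Hard, N4), giving (10, 11).
Management earns 11 sequentially versus 11 at the Nash outcome: unchanged.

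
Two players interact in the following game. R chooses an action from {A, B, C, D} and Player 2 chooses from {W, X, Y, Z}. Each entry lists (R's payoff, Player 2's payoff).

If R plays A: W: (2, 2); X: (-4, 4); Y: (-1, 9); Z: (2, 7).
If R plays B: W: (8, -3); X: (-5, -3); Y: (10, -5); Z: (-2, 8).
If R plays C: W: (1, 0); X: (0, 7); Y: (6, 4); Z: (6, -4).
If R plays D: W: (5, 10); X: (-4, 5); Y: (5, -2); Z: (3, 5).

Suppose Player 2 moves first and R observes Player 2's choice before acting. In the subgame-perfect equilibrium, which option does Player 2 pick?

X

Backward induction with Player 2 moving first.
- W → R plays B (best of 2, 8, 1, 5); Player 2 gets -3.
- X → R plays C (best of -4, -5, 0, -4); Player 2 gets 7.
- Y → R plays B (best of -1, 10, 6, 5); Player 2 gets -5.
- Z → R plays C (best of 2, -2, 6, 3); Player 2 gets -4.
Maximizing over -3, 7, -5, -4, Player 2 chooses X. Subgame-perfect outcome: (C, X) with payoffs (0, 7).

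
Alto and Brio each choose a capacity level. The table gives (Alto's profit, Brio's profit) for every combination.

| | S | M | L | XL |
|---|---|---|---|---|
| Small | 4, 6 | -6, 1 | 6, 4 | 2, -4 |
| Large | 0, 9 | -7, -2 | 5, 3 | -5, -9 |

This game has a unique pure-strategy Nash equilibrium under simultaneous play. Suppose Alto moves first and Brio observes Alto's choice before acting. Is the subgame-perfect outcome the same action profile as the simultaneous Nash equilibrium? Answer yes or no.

yes

Backward induction with Alto moving first.
- Small → Brio plays S (best of 6, 1, 4, -4); Alto gets 4.
- Large → Brio plays S (best of 9, -2, 3, -9); Alto gets 0.
Maximizing over 4, 0, Alto chooses Small. Subgame-perfect outcome: (Small, S) with payoffs (4, 6).
Now find the simultaneous Nash equilibrium.
Alto's best replies: S→Small; M→Small; L→Small; XL→Small.
Brio's best replies: Small→S; Large→S.
Only (Small, S) has each player best-responding; Nash payoffs (4, 6).
Sequential outcome (Small, S) coincides with the Nash profile (Small, S).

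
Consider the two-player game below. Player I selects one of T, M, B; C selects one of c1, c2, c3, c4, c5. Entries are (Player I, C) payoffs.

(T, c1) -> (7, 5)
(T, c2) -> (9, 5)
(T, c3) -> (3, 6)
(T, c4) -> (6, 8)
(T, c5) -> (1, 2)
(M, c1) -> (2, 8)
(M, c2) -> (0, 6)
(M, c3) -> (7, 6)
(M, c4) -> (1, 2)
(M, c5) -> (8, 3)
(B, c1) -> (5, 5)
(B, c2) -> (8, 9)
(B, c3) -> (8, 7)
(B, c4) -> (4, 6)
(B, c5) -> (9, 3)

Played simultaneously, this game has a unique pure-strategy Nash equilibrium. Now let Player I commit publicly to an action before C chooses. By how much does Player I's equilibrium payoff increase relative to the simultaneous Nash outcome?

2

Backward induction with Player I moving first.
- T → C plays c4 (best of 5, 5, 6, 8, 2); Player I gets 6.
- M → C plays c1 (best of 8, 6, 6, 2, 3); Player I gets 2.
- B → C plays c2 (best of 5, 9, 7, 6, 3); Player I gets 8.
Player I's induced payoffs are 6, 2, 8, so Player I commits to B. Subgame-perfect outcome: (B, c2) with payoffs (8, 9).
For the simultaneous game, intersect best replies.
Player I's best replies: c1→T; c2→T; c3→B; c4→T; c5→B.
C's best replies: T→c4; M→c1; B→c2.
The unique mutual best reply is (T, c4), giving (6, 8).
Player I's commitment gain: 8 − 6 = 2.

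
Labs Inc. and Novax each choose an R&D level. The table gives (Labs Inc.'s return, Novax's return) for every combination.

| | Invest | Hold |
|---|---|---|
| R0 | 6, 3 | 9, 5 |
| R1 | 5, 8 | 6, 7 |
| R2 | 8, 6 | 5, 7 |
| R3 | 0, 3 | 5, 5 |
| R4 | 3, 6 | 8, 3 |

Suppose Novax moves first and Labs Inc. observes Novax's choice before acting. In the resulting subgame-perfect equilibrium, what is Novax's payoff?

Backward induction with Novax moving first.
- Invest: BR = R2, leader payoff 6.
- Hold: BR = R0, leader payoff 5.
Novax's induced payoffs are 6, 5, so Novax commits to Invest. Subgame-perfect outcome: (R2, Invest) with payoffs (8, 6).

6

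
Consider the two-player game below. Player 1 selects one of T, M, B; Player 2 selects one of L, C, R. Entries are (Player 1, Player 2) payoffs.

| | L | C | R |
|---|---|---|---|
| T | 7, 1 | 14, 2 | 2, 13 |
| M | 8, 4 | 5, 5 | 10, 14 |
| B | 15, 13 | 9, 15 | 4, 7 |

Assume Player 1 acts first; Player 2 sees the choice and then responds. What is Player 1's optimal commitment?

Player 2 best-responds to each possible Player 1 move:
- T: BR = R, leader payoff 2.
- M: BR = R, leader payoff 10.
- B: BR = C, leader payoff 9.
Among 2, 10, 9, the best is 10 at M. Subgame-perfect outcome: (M, R) with payoffs (10, 14).

M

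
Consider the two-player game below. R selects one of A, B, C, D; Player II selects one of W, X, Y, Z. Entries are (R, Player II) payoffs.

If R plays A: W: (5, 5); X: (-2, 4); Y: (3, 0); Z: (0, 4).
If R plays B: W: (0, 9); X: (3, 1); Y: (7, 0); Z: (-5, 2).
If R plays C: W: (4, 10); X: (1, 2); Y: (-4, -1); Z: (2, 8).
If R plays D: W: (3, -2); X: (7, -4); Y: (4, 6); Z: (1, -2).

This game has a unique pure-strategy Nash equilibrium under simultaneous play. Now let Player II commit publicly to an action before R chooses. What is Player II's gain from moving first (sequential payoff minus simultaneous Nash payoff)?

3

R best-responds to each possible Player II move:
- W: R compares 5, 0, 4, 3 and picks A; Player II would get 5.
- X: R compares -2, 3, 1, 7 and picks D; Player II would get -4.
- Y: R compares 3, 7, -4, 4 and picks B; Player II would get 0.
- Z: R compares 0, -5, 2, 1 and picks C; Player II would get 8.
Player II's induced payoffs are 5, -4, 0, 8, so Player II commits to Z. Subgame-perfect outcome: (C, Z) with payoffs (2, 8).
For the simultaneous game, intersect best replies.
R's best replies: W→A; X→D; Y→B; Z→C.
Player II's best replies: A→W; B→W; C→W; D→Y.
Only (A, W) has each player best-responding; Nash payoffs (5, 5).
Player II's commitment gain: 8 − 5 = 3.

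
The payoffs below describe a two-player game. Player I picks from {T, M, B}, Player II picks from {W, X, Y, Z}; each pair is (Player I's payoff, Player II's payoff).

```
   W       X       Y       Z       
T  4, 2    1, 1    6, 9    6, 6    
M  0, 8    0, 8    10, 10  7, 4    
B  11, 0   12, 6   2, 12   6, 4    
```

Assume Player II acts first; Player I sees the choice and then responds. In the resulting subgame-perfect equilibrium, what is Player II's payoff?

Solve by backward induction (Player II leads).
- W: Player I compares 4, 0, 11 and picks B; Player II would get 0.
- X: Player I compares 1, 0, 12 and picks B; Player II would get 6.
- Y: Player I compares 6, 10, 2 and picks M; Player II would get 10.
- Z: Player I compares 6, 7, 6 and picks M; Player II would get 4.
Maximizing over 0, 6, 10, 4, Player II chooses Y. Subgame-perfect outcome: (M, Y) with payoffs (10, 10).

10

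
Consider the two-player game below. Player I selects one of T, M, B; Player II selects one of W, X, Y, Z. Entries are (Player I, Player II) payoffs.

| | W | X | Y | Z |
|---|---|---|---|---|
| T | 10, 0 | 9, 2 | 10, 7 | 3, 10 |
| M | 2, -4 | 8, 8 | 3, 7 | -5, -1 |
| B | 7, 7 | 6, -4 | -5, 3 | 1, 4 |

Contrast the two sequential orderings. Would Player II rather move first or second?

If Player I leads: Player II's best replies are T→Z, M→X, B→W; Player I's induced payoffs 3, 8, 7; outcome (M, X), payoffs (8, 8).
If Player II leads: Player I's best replies are W→T, X→T, Y→T, Z→T; Player II's induced payoffs 0, 2, 7, 10; outcome (T, Z), payoffs (3, 10).
Player II gets 10 moving first and 8 moving second, so Player II prefers to move first.

first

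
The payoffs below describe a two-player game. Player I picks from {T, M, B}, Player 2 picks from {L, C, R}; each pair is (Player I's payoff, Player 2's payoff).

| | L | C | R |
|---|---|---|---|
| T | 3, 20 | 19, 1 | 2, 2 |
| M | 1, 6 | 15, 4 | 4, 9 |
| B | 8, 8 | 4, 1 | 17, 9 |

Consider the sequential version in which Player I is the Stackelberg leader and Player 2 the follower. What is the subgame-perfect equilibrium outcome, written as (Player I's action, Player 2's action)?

Player 2 best-responds to each possible Player I move:
- T: BR = L, leader payoff 3.
- M: BR = R, leader payoff 4.
- B: BR = R, leader payoff 17.
Among 3, 4, 17, the best is 17 at B. Subgame-perfect outcome: (B, R) with payoffs (17, 9).

(B, R)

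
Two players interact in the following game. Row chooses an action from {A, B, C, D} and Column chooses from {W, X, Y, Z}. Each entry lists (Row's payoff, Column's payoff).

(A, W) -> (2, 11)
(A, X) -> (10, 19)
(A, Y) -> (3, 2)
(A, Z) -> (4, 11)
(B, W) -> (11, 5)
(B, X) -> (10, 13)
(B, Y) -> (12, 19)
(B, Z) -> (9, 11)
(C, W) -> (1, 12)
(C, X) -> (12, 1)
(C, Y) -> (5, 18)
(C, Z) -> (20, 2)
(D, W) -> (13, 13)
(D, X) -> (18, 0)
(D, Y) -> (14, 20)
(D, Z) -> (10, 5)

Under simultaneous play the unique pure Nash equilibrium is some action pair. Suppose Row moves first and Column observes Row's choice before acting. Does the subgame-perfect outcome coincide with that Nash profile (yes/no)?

yes

Column best-responds to each possible Row move:
- A → Column plays X (best of 11, 19, 2, 11); Row gets 10.
- B → Column plays Y (best of 5, 13, 19, 11); Row gets 12.
- C → Column plays Y (best of 12, 1, 18, 2); Row gets 5.
- D → Column plays Y (best of 13, 0, 20, 5); Row gets 14.
Among 10, 12, 5, 14, the best is 14 at D. Subgame-perfect outcome: (D, Y) with payoffs (14, 20).
For the simultaneous game, intersect best replies.
Row's best replies: W→D; X→D; Y→D; Z→C.
Column's best replies: A→X; B→Y; C→Y; D→Y.
Only (D, Y) has each player best-responding; Nash payoffs (14, 20).
Sequential outcome (D, Y) coincides with the Nash profile (D, Y).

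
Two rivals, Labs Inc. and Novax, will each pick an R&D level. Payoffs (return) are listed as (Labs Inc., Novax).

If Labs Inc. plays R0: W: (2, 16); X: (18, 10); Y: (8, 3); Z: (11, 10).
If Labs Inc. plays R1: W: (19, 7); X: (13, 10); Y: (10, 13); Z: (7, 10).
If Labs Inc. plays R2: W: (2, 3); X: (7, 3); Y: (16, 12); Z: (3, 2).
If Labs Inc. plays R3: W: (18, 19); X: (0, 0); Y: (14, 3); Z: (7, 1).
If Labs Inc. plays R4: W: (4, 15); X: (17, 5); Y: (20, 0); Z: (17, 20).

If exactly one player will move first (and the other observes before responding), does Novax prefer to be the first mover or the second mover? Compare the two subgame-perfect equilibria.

first

If Labs Inc. leads: Novax's best replies are R0→W, R1→Y, R2→Y, R3→W, R4→Z; Labs Inc.'s induced payoffs 2, 10, 16, 18, 17; outcome (R3, W), payoffs (18, 19).
If Novax leads: Labs Inc.'s best replies are W→R1, X→R0, Y→R4, Z→R4; Novax's induced payoffs 7, 10, 0, 20; outcome (R4, Z), payoffs (17, 20).
Novax gets 20 moving first and 19 moving second, so Novax prefers to move first.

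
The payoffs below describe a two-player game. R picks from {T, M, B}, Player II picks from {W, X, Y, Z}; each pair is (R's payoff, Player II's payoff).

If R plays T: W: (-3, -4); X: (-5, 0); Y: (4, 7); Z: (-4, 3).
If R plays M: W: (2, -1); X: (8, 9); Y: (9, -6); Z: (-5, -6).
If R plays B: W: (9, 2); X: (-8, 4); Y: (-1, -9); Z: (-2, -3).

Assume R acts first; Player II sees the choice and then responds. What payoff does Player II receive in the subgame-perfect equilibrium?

9

Solve by backward induction (R leads).
- T → Player II plays Y (best of -4, 0, 7, 3); R gets 4.
- M → Player II plays X (best of -1, 9, -6, -6); R gets 8.
- B → Player II plays X (best of 2, 4, -9, -3); R gets -8.
Maximizing over 4, 8, -8, R chooses M. Subgame-perfect outcome: (M, X) with payoffs (8, 9).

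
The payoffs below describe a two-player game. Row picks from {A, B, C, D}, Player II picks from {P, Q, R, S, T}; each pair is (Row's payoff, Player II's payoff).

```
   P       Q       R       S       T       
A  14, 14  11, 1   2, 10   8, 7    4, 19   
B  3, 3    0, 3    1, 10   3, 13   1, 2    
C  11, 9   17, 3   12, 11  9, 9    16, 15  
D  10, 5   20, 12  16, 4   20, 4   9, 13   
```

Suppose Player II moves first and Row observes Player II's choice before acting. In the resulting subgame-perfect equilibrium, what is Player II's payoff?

Work backward from Row's decision.
- P → Row plays A (best of 14, 3, 11, 10); Player II gets 14.
- Q → Row plays D (best of 11, 0, 17, 20); Player II gets 12.
- R → Row plays D (best of 2, 1, 12, 16); Player II gets 4.
- S → Row plays D (best of 8, 3, 9, 20); Player II gets 4.
- T → Row plays C (best of 4, 1, 16, 9); Player II gets 15.
Among 14, 12, 4, 4, 15, the best is 15 at T. Subgame-perfect outcome: (C, T) with payoffs (16, 15).

15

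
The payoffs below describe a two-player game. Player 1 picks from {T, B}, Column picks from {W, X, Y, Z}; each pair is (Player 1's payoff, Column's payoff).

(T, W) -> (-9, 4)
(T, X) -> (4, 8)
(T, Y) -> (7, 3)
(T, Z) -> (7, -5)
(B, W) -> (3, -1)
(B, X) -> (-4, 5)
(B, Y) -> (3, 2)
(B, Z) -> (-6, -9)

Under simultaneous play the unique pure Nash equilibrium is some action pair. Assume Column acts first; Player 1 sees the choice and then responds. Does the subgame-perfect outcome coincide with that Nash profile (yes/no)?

yes

Backward induction with Column moving first.
- W: BR = B, leader payoff -1.
- X: BR = T, leader payoff 8.
- Y: BR = T, leader payoff 3.
- Z: BR = T, leader payoff -5.
Column's induced payoffs are -1, 8, 3, -5, so Column commits to X. Subgame-perfect outcome: (T, X) with payoffs (4, 8).
Under simultaneous play:
Player 1's best replies: W→B; X→T; Y→T; Z→T.
Column's best replies: T→X; B→X.
The unique mutual best reply is (T, X), giving (4, 8).
Sequential outcome (T, X) coincides with the Nash profile (T, X).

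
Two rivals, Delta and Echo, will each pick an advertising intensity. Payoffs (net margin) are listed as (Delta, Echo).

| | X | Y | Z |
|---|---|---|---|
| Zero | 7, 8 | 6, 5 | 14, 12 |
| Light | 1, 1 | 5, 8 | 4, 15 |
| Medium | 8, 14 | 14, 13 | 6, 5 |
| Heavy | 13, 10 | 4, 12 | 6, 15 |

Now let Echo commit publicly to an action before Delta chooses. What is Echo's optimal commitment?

Y

Backward induction with Echo moving first.
- X: BR = Heavy, leader payoff 10.
- Y: BR = Medium, leader payoff 13.
- Z: BR = Zero, leader payoff 12.
Among 10, 13, 12, the best is 13 at Y. Subgame-perfect outcome: (Medium, Y) with payoffs (14, 13).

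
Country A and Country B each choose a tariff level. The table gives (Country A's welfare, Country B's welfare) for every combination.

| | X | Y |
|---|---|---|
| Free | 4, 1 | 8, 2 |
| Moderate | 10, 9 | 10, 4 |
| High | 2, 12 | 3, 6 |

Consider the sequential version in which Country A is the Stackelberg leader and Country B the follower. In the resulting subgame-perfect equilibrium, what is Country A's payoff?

Country B best-responds to each possible Country A move:
- Free: Country B compares 1, 2 and picks Y; Country A would get 8.
- Moderate: Country B compares 9, 4 and picks X; Country A would get 10.
- High: Country B compares 12, 6 and picks X; Country A would get 2.
Among 8, 10, 2, the best is 10 at Moderate. Subgame-perfect outcome: (Moderate, X) with payoffs (10, 9).

10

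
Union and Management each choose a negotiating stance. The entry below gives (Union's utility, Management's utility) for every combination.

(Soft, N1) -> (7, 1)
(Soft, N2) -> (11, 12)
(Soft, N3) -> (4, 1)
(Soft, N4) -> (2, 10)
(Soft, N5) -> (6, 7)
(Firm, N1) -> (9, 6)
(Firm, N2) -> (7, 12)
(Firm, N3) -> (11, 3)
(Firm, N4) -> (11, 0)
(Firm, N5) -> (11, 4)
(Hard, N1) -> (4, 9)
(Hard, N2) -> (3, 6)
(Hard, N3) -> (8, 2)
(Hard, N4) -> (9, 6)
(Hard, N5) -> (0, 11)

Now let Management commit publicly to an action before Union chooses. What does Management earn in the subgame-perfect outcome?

12

Solve by backward induction (Management leads).
- N1: Union compares 7, 9, 4 and picks Firm; Management would get 6.
- N2: Union compares 11, 7, 3 and picks Soft; Management would get 12.
- N3: Union compares 4, 11, 8 and picks Firm; Management would get 3.
- N4: Union compares 2, 11, 9 and picks Firm; Management would get 0.
- N5: Union compares 6, 11, 0 and picks Firm; Management would get 4.
Maximizing over 6, 12, 3, 0, 4, Management chooses N2. Subgame-perfect outcome: (Soft, N2) with payoffs (11, 12).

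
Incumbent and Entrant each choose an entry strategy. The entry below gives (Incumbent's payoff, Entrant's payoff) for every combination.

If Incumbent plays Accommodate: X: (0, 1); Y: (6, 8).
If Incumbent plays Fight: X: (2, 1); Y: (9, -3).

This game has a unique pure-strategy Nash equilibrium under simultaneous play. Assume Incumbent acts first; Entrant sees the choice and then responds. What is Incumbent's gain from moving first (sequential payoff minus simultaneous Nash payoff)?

4

Entrant best-responds to each possible Incumbent move:
- Accommodate: BR = Y, leader payoff 6.
- Fight: BR = X, leader payoff 2.
Incumbent's induced payoffs are 6, 2, so Incumbent commits to Accommodate. Subgame-perfect outcome: (Accommodate, Y) with payoffs (6, 8).
For the simultaneous game, intersect best replies.
Incumbent's best replies: X→Fight; Y→Fight.
Entrant's best replies: Accommodate→Y; Fight→X.
Only (Fight, X) has each player best-responding; Nash payoffs (2, 1).
Incumbent's commitment gain: 6 − 2 = 4.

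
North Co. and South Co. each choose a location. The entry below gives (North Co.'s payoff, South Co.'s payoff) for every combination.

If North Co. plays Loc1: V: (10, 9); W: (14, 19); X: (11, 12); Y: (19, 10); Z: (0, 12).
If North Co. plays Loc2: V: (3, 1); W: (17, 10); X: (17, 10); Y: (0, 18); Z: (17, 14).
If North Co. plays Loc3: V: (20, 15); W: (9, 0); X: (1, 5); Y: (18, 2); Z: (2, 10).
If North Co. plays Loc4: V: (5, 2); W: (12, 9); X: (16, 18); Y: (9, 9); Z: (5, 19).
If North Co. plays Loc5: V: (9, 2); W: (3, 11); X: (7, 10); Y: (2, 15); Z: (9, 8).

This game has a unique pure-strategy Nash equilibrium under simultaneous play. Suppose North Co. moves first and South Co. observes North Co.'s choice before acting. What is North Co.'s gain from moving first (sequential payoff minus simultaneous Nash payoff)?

0

Backward induction with North Co. moving first.
- Loc1: South Co. compares 9, 19, 12, 10, 12 and picks W; North Co. would get 14.
- Loc2: South Co. compares 1, 10, 10, 18, 14 and picks Y; North Co. would get 0.
- Loc3: South Co. compares 15, 0, 5, 2, 10 and picks V; North Co. would get 20.
- Loc4: South Co. compares 2, 9, 18, 9, 19 and picks Z; North Co. would get 5.
- Loc5: South Co. compares 2, 11, 10, 15, 8 and picks Y; North Co. would get 2.
Maximizing over 14, 0, 20, 5, 2, North Co. chooses Loc3. Subgame-perfect outcome: (Loc3, V) with payoffs (20, 15).
Under simultaneous play:
North Co.'s best replies: V→Loc3; W→Loc2; X→Loc2; Y→Loc1; Z→Loc2.
South Co.'s best replies: Loc1→W; Loc2→Y; Loc3→V; Loc4→Z; Loc5→Y.
The unique mutual best reply is (Loc3, V), giving (20, 15).
North Co.'s commitment gain: 20 − 20 = 0.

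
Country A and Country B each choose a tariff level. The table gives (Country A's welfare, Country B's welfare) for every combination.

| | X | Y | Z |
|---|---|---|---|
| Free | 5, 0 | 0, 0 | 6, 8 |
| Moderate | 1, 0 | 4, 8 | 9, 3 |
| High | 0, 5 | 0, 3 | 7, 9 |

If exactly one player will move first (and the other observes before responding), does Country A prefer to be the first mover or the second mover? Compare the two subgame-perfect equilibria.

If Country A leads: Country B's best replies are Free→Z, Moderate→Y, High→Z; Country A's induced payoffs 6, 4, 7; outcome (High, Z), payoffs (7, 9).
If Country B leads: Country A's best replies are X→Free, Y→Moderate, Z→Moderate; Country B's induced payoffs 0, 8, 3; outcome (Moderate, Y), payoffs (4, 8).
Country A gets 7 moving first and 4 moving second, so Country A prefers to move first.

first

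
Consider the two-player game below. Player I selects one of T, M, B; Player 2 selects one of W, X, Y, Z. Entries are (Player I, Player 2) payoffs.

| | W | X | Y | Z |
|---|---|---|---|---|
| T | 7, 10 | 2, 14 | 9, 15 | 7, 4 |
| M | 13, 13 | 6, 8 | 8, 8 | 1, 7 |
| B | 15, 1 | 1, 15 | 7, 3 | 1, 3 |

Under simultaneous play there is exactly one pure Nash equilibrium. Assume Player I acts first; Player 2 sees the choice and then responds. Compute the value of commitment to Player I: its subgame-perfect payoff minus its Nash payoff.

Backward induction with Player I moving first.
- T → Player 2 plays Y (best of 10, 14, 15, 4); Player I gets 9.
- M → Player 2 plays W (best of 13, 8, 8, 7); Player I gets 13.
- B → Player 2 plays X (best of 1, 15, 3, 3); Player I gets 1.
Player I's induced payoffs are 9, 13, 1, so Player I commits to M. Subgame-perfect outcome: (M, W) with payoffs (13, 13).
Under simultaneous play:
Player I's best replies: W→B; X→M; Y→T; Z→T.
Player 2's best replies: T→Y; M→W; B→X.
The unique mutual best reply is (T, Y), giving (9, 15).
Player I's commitment gain: 13 − 9 = 4.

4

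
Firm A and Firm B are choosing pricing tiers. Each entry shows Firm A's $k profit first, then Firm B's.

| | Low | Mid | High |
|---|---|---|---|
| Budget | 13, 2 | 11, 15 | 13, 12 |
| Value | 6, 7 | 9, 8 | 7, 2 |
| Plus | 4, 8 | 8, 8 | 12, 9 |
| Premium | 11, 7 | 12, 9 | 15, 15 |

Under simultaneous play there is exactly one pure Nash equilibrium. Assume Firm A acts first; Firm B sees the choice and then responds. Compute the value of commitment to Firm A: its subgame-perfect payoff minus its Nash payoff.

0

Work backward from Firm B's decision.
- Budget: Firm B compares 2, 15, 12 and picks Mid; Firm A would get 11.
- Value: Firm B compares 7, 8, 2 and picks Mid; Firm A would get 9.
- Plus: Firm B compares 8, 8, 9 and picks High; Firm A would get 12.
- Premium: Firm B compares 7, 9, 15 and picks High; Firm A would get 15.
Firm A's induced payoffs are 11, 9, 12, 15, so Firm A commits to Premium. Subgame-perfect outcome: (Premium, High) with payoffs (15, 15).
For the simultaneous game, intersect best replies.
Firm A's best replies: Low→Budget; Mid→Premium; High→Premium.
Firm B's best replies: Budget→Mid; Value→Mid; Plus→High; Premium→High.
Only (Premium, High) has each player best-responding; Nash payoffs (15, 15).
Firm A's commitment gain: 15 − 15 = 0.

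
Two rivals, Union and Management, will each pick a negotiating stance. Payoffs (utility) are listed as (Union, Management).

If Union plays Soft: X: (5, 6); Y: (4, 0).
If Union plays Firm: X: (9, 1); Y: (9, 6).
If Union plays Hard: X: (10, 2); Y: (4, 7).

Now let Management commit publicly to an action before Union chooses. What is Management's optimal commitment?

Y

Union best-responds to each possible Management move:
- X: BR = Hard, leader payoff 2.
- Y: BR = Firm, leader payoff 6.
Maximizing over 2, 6, Management chooses Y. Subgame-perfect outcome: (Firm, Y) with payoffs (9, 6).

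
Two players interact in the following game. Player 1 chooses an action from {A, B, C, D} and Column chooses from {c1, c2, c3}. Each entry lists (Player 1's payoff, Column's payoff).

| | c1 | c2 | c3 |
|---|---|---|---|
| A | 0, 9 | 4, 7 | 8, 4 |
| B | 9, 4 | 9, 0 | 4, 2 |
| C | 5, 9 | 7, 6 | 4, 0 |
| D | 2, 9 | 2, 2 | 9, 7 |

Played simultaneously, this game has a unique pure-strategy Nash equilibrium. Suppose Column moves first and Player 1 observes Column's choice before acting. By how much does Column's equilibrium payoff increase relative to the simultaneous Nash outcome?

Backward induction with Column moving first.
- c1 → Player 1 plays B (best of 0, 9, 5, 2); Column gets 4.
- c2 → Player 1 plays B (best of 4, 9, 7, 2); Column gets 0.
- c3 → Player 1 plays D (best of 8, 4, 4, 9); Column gets 7.
Maximizing over 4, 0, 7, Column chooses c3. Subgame-perfect outcome: (D, c3) with payoffs (9, 7).
For the simultaneous game, intersect best replies.
Player 1's best replies: c1→B; c2→B; c3→D.
Column's best replies: A→c1; B→c1; C→c1; D→c1.
The unique mutual best reply is (B, c1), giving (9, 4).
Column's commitment gain: 7 − 4 = 3.

3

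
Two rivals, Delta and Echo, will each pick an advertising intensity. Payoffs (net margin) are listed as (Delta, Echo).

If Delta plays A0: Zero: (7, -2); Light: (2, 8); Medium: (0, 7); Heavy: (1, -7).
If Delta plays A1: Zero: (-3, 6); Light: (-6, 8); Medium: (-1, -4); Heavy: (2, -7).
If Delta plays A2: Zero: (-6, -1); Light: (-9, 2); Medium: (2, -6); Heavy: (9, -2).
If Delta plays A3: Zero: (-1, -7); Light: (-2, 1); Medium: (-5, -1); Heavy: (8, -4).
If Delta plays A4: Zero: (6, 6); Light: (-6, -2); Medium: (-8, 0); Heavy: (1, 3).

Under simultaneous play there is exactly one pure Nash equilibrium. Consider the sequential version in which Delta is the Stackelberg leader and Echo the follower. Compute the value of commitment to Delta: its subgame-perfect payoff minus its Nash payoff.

4

Backward induction with Delta moving first.
- A0: BR = Light, leader payoff 2.
- A1: BR = Light, leader payoff -6.
- A2: BR = Light, leader payoff -9.
- A3: BR = Light, leader payoff -2.
- A4: BR = Zero, leader payoff 6.
Delta's induced payoffs are 2, -6, -9, -2, 6, so Delta commits to A4. Subgame-perfect outcome: (A4, Zero) with payoffs (6, 6).
Under simultaneous play:
Delta's best replies: Zero→A0; Light→A0; Medium→A2; Heavy→A2.
Echo's best replies: A0→Light; A1→Light; A2→Light; A3→Light; A4→Zero.
Only (A0, Light) has each player best-responding; Nash payoffs (2, 8).
Delta's commitment gain: 6 − 2 = 4.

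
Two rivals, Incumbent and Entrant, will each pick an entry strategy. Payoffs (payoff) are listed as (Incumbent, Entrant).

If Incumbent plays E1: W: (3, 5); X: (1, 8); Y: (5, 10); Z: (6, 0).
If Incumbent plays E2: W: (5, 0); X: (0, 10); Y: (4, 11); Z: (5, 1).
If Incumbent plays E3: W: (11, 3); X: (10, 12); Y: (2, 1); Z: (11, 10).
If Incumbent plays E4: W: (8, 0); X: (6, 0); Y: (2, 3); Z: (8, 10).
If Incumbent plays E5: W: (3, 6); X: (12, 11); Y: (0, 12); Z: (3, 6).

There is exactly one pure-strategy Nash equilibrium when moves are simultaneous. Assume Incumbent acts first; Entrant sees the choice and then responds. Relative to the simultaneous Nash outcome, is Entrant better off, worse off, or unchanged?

Entrant best-responds to each possible Incumbent move:
- E1: BR = Y, leader payoff 5.
- E2: BR = Y, leader payoff 4.
- E3: BR = X, leader payoff 10.
- E4: BR = Z, leader payoff 8.
- E5: BR = Y, leader payoff 0.
Among 5, 4, 10, 8, 0, the best is 10 at E3. Subgame-perfect outcome: (E3, X) with payoffs (10, 12).
Now find the simultaneous Nash equilibrium.
Incumbent's best replies: W→E3; X→E5; Y→E1; Z→E3.
Entrant's best replies: E1→Y; E2→Y; E3→X; E4→Z; E5→Y.
The unique mutual best reply is (E1, Y), giving (5, 10).
Entrant earns 12 sequentially versus 10 at the Nash outcome: better off.

better off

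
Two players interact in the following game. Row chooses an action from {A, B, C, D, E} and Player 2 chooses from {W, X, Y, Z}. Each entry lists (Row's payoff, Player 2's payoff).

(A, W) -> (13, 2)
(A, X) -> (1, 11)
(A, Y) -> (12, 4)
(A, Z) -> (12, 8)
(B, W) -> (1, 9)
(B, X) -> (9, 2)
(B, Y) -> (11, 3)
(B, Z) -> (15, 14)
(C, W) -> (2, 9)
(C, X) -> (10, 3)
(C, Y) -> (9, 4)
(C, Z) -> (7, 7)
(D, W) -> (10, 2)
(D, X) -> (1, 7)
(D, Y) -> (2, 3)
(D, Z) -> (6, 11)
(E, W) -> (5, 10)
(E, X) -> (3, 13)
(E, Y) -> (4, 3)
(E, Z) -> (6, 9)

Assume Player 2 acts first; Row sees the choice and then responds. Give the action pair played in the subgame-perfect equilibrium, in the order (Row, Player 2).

(B, Z)

Row best-responds to each possible Player 2 move:
- W: Row compares 13, 1, 2, 10, 5 and picks A; Player 2 would get 2.
- X: Row compares 1, 9, 10, 1, 3 and picks C; Player 2 would get 3.
- Y: Row compares 12, 11, 9, 2, 4 and picks A; Player 2 would get 4.
- Z: Row compares 12, 15, 7, 6, 6 and picks B; Player 2 would get 14.
Among 2, 3, 4, 14, the best is 14 at Z. Subgame-perfect outcome: (B, Z) with payoffs (15, 14).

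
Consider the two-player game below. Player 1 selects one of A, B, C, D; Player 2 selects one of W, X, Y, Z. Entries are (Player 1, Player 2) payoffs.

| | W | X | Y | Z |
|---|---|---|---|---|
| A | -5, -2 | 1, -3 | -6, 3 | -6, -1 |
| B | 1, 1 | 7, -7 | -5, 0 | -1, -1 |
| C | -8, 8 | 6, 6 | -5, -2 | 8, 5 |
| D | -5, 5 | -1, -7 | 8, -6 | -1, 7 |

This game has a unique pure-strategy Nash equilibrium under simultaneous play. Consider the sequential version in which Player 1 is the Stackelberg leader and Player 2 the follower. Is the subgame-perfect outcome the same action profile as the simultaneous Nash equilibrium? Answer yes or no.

yes

Solve by backward induction (Player 1 leads).
- A: BR = Y, leader payoff -6.
- B: BR = W, leader payoff 1.
- C: BR = W, leader payoff -8.
- D: BR = Z, leader payoff -1.
Maximizing over -6, 1, -8, -1, Player 1 chooses B. Subgame-perfect outcome: (B, W) with payoffs (1, 1).
Now find the simultaneous Nash equilibrium.
Player 1's best replies: W→B; X→B; Y→D; Z→C.
Player 2's best replies: A→Y; B→W; C→W; D→Z.
Only (B, W) has each player best-responding; Nash payoffs (1, 1).
Sequential outcome (B, W) coincides with the Nash profile (B, W).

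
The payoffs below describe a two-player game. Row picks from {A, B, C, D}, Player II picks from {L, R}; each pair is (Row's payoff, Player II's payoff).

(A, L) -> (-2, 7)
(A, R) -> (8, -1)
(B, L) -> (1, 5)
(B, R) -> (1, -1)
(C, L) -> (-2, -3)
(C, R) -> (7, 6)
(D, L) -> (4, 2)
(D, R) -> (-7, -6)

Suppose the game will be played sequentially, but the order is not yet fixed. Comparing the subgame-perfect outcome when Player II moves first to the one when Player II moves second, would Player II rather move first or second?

second

If Row leads: Player II's best replies are A→L, B→L, C→R, D→L; Row's induced payoffs -2, 1, 7, 4; outcome (C, R), payoffs (7, 6).
If Player II leads: Row's best replies are L→D, R→A; Player II's induced payoffs 2, -1; outcome (D, L), payoffs (4, 2).
Player II gets 2 moving first and 6 moving second, so Player II prefers to move second.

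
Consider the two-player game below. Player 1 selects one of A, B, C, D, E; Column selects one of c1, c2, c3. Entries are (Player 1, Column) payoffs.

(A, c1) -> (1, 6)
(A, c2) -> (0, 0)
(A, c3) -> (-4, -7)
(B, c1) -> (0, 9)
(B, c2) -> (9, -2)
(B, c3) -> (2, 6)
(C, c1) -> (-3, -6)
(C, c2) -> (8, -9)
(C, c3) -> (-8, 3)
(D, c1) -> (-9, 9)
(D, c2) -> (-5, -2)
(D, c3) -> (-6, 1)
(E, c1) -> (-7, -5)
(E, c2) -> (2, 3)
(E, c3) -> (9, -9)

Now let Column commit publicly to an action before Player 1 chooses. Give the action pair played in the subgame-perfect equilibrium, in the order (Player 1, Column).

(A, c1)

Solve by backward induction (Column leads).
- c1: Player 1 compares 1, 0, -3, -9, -7 and picks A; Column would get 6.
- c2: Player 1 compares 0, 9, 8, -5, 2 and picks B; Column would get -2.
- c3: Player 1 compares -4, 2, -8, -6, 9 and picks E; Column would get -9.
Maximizing over 6, -2, -9, Column chooses c1. Subgame-perfect outcome: (A, c1) with payoffs (1, 6).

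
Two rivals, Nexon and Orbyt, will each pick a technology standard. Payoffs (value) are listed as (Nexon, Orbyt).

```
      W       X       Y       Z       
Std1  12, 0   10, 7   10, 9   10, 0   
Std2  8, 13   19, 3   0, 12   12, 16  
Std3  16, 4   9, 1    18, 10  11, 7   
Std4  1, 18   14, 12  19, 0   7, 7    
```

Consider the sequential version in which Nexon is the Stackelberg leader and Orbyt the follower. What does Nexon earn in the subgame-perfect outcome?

18

Orbyt best-responds to each possible Nexon move:
- Std1: BR = Y, leader payoff 10.
- Std2: BR = Z, leader payoff 12.
- Std3: BR = Y, leader payoff 18.
- Std4: BR = W, leader payoff 1.
Among 10, 12, 18, 1, the best is 18 at Std3. Subgame-perfect outcome: (Std3, Y) with payoffs (18, 10).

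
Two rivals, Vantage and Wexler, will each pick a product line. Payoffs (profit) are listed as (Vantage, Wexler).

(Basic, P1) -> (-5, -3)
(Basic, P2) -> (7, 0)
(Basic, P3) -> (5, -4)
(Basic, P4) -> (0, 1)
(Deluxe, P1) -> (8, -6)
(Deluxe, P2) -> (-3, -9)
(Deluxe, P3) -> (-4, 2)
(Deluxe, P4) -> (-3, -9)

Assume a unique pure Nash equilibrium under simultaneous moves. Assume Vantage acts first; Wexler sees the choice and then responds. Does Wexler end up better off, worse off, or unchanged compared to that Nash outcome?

unchanged

Backward induction with Vantage moving first.
- Basic: BR = P4, leader payoff 0.
- Deluxe: BR = P3, leader payoff -4.
Maximizing over 0, -4, Vantage chooses Basic. Subgame-perfect outcome: (Basic, P4) with payoffs (0, 1).
Now find the simultaneous Nash equilibrium.
Vantage's best replies: P1→Deluxe; P2→Basic; P3→Basic; P4→Basic.
Wexler's best replies: Basic→P4; Deluxe→P3.
The unique mutual best reply is (Basic, P4), giving (0, 1).
Wexler earns 1 sequentially versus 1 at the Nash outcome: unchanged.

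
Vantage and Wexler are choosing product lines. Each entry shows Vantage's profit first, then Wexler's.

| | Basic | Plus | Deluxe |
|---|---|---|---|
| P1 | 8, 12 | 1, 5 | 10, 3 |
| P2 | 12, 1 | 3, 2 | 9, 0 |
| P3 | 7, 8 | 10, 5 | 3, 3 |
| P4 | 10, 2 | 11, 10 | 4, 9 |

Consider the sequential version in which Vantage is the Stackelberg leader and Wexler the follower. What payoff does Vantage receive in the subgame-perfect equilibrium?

11

Work backward from Wexler's decision.
- P1: Wexler compares 12, 5, 3 and picks Basic; Vantage would get 8.
- P2: Wexler compares 1, 2, 0 and picks Plus; Vantage would get 3.
- P3: Wexler compares 8, 5, 3 and picks Basic; Vantage would get 7.
- P4: Wexler compares 2, 10, 9 and picks Plus; Vantage would get 11.
Vantage's induced payoffs are 8, 3, 7, 11, so Vantage commits to P4. Subgame-perfect outcome: (P4, Plus) with payoffs (11, 10).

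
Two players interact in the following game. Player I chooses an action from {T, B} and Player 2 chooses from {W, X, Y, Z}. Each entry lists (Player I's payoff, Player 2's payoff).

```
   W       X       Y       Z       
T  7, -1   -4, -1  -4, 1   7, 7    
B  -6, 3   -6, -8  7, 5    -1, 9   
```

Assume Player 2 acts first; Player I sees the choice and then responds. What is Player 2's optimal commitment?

Solve by backward induction (Player 2 leads).
- W: Player I compares 7, -6 and picks T; Player 2 would get -1.
- X: Player I compares -4, -6 and picks T; Player 2 would get -1.
- Y: Player I compares -4, 7 and picks B; Player 2 would get 5.
- Z: Player I compares 7, -1 and picks T; Player 2 would get 7.
Player 2's induced payoffs are -1, -1, 5, 7, so Player 2 commits to Z. Subgame-perfect outcome: (T, Z) with payoffs (7, 7).

Z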